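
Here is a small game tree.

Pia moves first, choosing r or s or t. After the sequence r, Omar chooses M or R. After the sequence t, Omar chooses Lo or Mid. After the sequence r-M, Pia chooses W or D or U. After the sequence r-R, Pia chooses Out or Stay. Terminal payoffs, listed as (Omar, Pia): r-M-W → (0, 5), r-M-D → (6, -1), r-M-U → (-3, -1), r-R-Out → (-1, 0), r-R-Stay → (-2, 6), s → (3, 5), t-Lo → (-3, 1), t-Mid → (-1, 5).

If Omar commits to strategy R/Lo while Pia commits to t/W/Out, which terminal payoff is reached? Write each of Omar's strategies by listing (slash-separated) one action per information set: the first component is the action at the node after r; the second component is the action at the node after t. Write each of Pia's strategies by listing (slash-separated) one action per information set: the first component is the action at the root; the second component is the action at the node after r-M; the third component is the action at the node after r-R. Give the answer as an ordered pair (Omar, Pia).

Trace the play path from the root:
  Pia plays t
  Omar plays Lo at [t]
→ terminal payoff (-3, 1).
(Omar's choice at the node after r is never reached on this path, so it doesn't affect the outcome.)

(-3, 1)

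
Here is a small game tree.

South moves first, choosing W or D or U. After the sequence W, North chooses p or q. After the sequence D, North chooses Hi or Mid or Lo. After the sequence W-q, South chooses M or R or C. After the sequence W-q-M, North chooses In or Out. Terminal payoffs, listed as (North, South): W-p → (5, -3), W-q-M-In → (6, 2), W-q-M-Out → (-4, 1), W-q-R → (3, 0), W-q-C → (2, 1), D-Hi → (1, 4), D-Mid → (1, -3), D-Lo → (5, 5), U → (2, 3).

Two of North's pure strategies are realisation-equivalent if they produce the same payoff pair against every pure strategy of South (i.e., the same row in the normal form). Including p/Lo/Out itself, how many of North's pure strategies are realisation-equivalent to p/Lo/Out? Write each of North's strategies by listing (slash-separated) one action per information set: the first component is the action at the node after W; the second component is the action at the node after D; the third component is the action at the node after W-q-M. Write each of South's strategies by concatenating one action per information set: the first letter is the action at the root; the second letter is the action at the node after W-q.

2

Row for p/Lo/Out (columns WM, WR, WC, DM, DR, DC, UM, UR, UC): (5,-3) (5,-3) (5,-3) (5,5) (5,5) (5,5) (2,3) (2,3) (2,3).
Under p/Lo/Out, North's choice at the node after W-q-M can never be reached regardless of what South does, so varying those choices leaves every outcome unchanged.
Holding the reachable choices fixed and varying the unreachable one freely already gives 2 equivalent strategies.
No other strategy reproduces this row, so those 2 are the full class: p/Lo/In, p/Lo/Out.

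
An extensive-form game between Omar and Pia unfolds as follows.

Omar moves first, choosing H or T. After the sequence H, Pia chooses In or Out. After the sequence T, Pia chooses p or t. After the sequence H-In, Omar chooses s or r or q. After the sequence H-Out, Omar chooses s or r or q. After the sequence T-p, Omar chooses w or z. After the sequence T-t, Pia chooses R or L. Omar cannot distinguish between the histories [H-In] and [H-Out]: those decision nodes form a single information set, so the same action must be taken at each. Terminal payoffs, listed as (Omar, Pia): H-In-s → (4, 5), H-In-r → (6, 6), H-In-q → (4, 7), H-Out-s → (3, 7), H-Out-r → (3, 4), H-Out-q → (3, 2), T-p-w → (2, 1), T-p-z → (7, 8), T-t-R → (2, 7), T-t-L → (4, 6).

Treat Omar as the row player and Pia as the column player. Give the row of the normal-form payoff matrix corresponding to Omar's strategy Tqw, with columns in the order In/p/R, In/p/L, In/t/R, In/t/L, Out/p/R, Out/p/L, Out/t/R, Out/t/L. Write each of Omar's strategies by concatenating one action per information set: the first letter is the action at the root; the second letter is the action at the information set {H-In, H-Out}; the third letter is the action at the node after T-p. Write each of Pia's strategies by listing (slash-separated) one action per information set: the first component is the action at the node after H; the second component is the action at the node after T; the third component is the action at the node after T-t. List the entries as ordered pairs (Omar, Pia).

(2,1) (2,1) (2,7) (4,6) (2,1) (2,1) (2,7) (4,6)

vs In/p/R: Omar plays T → Pia plays p at [T] → Omar plays w at [T-p] → (2, 1)
vs In/p/L: Omar plays T → Pia plays p at [T] → Omar plays w at [T-p] → (2, 1)
vs In/t/R: Omar plays T → Pia plays t at [T] → Pia plays R at [T-t] → (2, 7)
vs In/t/L: Omar plays T → Pia plays t at [T] → Pia plays L at [T-t] → (4, 6)
vs Out/p/R: Omar plays T → Pia plays p at [T] → Omar plays w at [T-p] → (2, 1)
vs Out/p/L: Omar plays T → Pia plays p at [T] → Omar plays w at [T-p] → (2, 1)
vs Out/t/R: Omar plays T → Pia plays t at [T] → Pia plays R at [T-t] → (2, 7)
vs Out/t/L: Omar plays T → Pia plays t at [T] → Pia plays L at [T-t] → (4, 6)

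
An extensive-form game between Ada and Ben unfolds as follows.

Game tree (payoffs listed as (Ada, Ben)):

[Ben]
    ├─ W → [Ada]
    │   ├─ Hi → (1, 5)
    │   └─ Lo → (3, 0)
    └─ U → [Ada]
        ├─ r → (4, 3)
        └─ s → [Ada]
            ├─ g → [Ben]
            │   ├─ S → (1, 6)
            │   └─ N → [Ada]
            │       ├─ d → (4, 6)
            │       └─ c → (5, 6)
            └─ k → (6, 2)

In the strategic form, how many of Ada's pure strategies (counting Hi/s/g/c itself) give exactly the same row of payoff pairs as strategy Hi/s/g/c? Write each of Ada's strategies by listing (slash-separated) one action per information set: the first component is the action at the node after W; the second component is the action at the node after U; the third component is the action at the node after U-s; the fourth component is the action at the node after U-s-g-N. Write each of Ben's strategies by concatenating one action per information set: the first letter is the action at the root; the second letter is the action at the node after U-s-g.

1

Row for Hi/s/g/c (columns WS, WN, US, UN): (1,5) (1,5) (1,6) (5,6).
Every one of Ada's information sets is on the play path for some reply by Ben when Ada follows Hi/s/g/c.
Changing the action at any of them therefore changes at least one column, so only Hi/s/g/c itself gives this row.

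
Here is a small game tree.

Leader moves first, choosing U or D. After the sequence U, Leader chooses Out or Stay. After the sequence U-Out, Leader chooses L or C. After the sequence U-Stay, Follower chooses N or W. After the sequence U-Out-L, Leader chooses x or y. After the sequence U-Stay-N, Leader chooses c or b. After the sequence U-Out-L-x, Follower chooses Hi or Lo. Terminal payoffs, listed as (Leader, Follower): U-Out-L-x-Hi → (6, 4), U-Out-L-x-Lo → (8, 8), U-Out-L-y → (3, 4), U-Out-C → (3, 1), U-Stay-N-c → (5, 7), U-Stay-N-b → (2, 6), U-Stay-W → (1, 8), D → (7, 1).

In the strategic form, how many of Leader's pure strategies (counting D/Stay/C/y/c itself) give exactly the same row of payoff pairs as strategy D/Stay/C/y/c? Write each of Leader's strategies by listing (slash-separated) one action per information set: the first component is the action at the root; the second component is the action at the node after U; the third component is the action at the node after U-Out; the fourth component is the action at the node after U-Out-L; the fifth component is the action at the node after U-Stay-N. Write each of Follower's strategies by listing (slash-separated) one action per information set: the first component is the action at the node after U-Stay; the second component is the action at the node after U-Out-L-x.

Row for D/Stay/C/y/c (columns N/Hi, N/Lo, W/Hi, W/Lo): (7,1) (7,1) (7,1) (7,1).
Under D/Stay/C/y/c, Leader's choice at the node after U and at the node after U-Out and at the node after U-Out-L and at the node after U-Stay-N can never be reached regardless of what Follower does, so varying those choices leaves every outcome unchanged.
Holding the reachable choices fixed and varying the unreachable ones freely already gives 2 × 2 × 2 × 2 = 16 equivalent strategies.
No other strategy reproduces this row, so those 16 are the full class: D/Out/L/x/c, D/Out/L/x/b, D/Out/L/y/c, D/Out/L/y/b, D/Out/C/x/c, D/Out/C/x/b, D/Out/C/y/c, D/Out/C/y/b, D/Stay/L/x/c, D/Stay/L/x/b, D/Stay/L/y/c, D/Stay/L/y/b, D/Stay/C/x/c, D/Stay/C/x/b, D/Stay/C/y/c, D/Stay/C/y/b.

16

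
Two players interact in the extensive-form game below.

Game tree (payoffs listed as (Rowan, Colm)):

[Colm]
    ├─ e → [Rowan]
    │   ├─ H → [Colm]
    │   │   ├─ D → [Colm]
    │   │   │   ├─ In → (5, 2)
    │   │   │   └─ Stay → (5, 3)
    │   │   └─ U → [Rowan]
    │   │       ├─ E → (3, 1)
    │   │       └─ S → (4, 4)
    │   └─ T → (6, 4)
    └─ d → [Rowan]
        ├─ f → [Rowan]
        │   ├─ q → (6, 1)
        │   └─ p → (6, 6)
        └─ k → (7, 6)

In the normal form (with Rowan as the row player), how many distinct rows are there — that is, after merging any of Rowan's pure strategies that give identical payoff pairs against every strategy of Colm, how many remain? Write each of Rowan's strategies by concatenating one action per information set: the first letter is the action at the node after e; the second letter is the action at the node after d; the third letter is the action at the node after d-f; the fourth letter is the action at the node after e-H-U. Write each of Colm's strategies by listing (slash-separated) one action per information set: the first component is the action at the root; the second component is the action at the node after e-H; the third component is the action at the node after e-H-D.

9

Rowan has 16 pure strategies: HfqE, HfqS, HfpE, HfpS, HkqE, HkqS, HkpE, HkpS, TfqE, TfqS, TfpE, TfpS, TkqE, TkqS, TkpE, TkpS. Columns: e/D/In, e/D/Stay, e/U/In, e/U/Stay, d/D/In, d/D/Stay, d/U/In, d/U/Stay.
{HfqE} → row (5,2) (5,3) (3,1) (3,1) (6,1) (6,1) (6,1) (6,1)
{HfqS} → row (5,2) (5,3) (4,4) (4,4) (6,1) (6,1) (6,1) (6,1)
{HfpE} → row (5,2) (5,3) (3,1) (3,1) (6,6) (6,6) (6,6) (6,6)
{HfpS} → row (5,2) (5,3) (4,4) (4,4) (6,6) (6,6) (6,6) (6,6)
{HkqE, HkpE} → row (5,2) (5,3) (3,1) (3,1) (7,6) (7,6) (7,6) (7,6)
{HkqS, HkpS} → row (5,2) (5,3) (4,4) (4,4) (7,6) (7,6) (7,6) (7,6)
{TfqE, TfqS} → row (6,4) (6,4) (6,4) (6,4) (6,1) (6,1) (6,1) (6,1)
{TfpE, TfpS} → row (6,4) (6,4) (6,4) (6,4) (6,6) (6,6) (6,6) (6,6)
{TkqE, TkqS, TkpE, TkpS} → row (6,4) (6,4) (6,4) (6,4) (7,6) (7,6) (7,6) (7,6)
That's 9 distinct rows out of 16 strategies.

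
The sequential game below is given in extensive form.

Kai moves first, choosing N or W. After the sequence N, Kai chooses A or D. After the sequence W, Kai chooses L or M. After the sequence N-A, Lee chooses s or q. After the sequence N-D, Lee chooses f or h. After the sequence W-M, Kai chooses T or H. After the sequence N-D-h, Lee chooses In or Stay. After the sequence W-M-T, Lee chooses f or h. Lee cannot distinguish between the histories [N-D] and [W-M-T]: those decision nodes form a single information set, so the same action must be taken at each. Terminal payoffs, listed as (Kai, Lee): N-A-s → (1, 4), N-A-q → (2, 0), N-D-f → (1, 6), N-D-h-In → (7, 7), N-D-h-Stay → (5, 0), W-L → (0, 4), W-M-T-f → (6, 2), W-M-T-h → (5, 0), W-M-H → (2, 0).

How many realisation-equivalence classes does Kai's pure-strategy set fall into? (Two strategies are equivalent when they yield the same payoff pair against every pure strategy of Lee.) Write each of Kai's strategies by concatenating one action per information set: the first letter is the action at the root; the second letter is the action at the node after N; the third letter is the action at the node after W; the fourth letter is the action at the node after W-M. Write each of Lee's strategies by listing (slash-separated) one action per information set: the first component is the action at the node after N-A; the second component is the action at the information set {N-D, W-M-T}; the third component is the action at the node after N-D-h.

5

Kai has 16 pure strategies: NALT, NALH, NAMT, NAMH, NDLT, NDLH, NDMT, NDMH, WALT, WALH, WAMT, WAMH, WDLT, WDLH, WDMT, WDMH. Columns: s/f/In, s/f/Stay, s/h/In, s/h/Stay, q/f/In, q/f/Stay, q/h/In, q/h/Stay.
{NALT, NALH, NAMT, NAMH} → row (1,4) (1,4) (1,4) (1,4) (2,0) (2,0) (2,0) (2,0)
{NDLT, NDLH, NDMT, NDMH} → row (1,6) (1,6) (7,7) (5,0) (1,6) (1,6) (7,7) (5,0)
{WALT, WALH, WDLT, WDLH} → row (0,4) (0,4) (0,4) (0,4) (0,4) (0,4) (0,4) (0,4)
{WAMT, WDMT} → row (6,2) (6,2) (5,0) (5,0) (6,2) (6,2) (5,0) (5,0)
{WAMH, WDMH} → row (2,0) (2,0) (2,0) (2,0) (2,0) (2,0) (2,0) (2,0)
That's 5 distinct rows out of 16 strategies.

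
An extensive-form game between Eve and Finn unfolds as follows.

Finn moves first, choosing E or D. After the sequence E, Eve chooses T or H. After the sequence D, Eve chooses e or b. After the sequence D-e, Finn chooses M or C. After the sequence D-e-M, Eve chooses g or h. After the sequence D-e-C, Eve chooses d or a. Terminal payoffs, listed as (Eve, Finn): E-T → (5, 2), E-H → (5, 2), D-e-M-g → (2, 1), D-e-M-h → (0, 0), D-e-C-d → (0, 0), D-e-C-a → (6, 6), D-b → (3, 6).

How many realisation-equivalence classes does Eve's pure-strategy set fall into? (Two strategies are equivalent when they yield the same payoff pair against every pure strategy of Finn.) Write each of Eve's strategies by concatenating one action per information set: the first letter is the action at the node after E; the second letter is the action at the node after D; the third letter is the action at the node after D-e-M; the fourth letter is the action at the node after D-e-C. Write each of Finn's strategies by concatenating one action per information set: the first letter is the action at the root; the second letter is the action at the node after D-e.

Eve has 16 pure strategies: Tegd, Tega, Tehd, Teha, Tbgd, Tbga, Tbhd, Tbha, Hegd, Hega, Hehd, Heha, Hbgd, Hbga, Hbhd, Hbha. Columns: EM, EC, DM, DC.
{Tegd, Hegd} → row (5,2) (5,2) (2,1) (0,0)
{Tega, Hega} → row (5,2) (5,2) (2,1) (6,6)
{Tehd, Hehd} → row (5,2) (5,2) (0,0) (0,0)
{Teha, Heha} → row (5,2) (5,2) (0,0) (6,6)
{Tbgd, Tbga, Tbhd, Tbha, Hbgd, Hbga, Hbhd, Hbha} → row (5,2) (5,2) (3,6) (3,6)
That's 5 distinct rows out of 16 strategies.

5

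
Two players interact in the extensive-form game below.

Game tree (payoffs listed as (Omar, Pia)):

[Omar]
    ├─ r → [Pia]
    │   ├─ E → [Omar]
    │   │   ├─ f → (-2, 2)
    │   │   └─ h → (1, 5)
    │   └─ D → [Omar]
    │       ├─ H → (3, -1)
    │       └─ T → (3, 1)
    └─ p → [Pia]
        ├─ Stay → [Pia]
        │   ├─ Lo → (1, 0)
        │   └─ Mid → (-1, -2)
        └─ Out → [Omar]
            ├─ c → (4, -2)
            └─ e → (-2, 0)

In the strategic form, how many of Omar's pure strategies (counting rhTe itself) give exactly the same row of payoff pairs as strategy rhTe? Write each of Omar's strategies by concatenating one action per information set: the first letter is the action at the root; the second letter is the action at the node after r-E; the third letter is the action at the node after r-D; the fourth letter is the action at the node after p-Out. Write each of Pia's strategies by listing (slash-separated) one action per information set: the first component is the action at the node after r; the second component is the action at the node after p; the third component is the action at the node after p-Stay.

Row for rhTe (columns E/Stay/Lo, E/Stay/Mid, E/Out/Lo, E/Out/Mid, D/Stay/Lo, D/Stay/Mid, D/Out/Lo, D/Out/Mid): (1,5) (1,5) (1,5) (1,5) (3,1) (3,1) (3,1) (3,1).
Under rhTe, Omar's choice at the node after p-Out can never be reached regardless of what Pia does, so varying those choices leaves every outcome unchanged.
Holding the reachable choices fixed and varying the unreachable one freely already gives 2 equivalent strategies.
No other strategy reproduces this row, so those 2 are the full class: rhTc, rhTe.

2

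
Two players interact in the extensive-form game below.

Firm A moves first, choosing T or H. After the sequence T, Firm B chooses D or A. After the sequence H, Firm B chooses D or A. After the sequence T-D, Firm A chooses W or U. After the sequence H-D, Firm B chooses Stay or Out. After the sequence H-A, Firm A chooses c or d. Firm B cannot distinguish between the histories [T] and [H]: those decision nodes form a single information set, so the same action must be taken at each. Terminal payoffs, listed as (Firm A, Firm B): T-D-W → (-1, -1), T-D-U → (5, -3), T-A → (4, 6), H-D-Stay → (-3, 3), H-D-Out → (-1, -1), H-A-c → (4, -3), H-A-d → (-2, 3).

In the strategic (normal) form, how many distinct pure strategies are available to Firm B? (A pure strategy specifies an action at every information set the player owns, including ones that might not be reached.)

4

Firm B owns the information set {T, H} with actions {D, A} — two choices.
Firm B owns the node after H-D with actions {Stay, Out} — two choices.
A pure strategy fixes one action at each information set independently, so the count is the product 2 × 2 = 4.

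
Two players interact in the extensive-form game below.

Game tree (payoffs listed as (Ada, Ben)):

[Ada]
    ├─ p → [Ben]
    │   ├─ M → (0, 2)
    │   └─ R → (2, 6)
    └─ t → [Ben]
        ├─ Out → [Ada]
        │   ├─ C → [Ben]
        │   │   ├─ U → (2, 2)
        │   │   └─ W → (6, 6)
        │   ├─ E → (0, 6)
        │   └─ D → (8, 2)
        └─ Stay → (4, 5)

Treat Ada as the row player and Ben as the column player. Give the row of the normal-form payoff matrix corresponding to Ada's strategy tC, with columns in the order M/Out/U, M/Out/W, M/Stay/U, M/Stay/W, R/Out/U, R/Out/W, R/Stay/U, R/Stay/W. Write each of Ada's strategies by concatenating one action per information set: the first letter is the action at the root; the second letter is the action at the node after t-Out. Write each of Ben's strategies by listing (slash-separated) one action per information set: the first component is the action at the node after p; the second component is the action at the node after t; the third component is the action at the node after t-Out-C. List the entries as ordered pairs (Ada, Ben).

(2,2) (6,6) (4,5) (4,5) (2,2) (6,6) (4,5) (4,5)

vs M/Out/U: Ada plays t → Ben plays Out at [t] → Ada plays C at [t-Out] → Ben plays U at [t-Out-C] → (2, 2)
vs M/Out/W: Ada plays t → Ben plays Out at [t] → Ada plays C at [t-Out] → Ben plays W at [t-Out-C] → (6, 6)
vs M/Stay/U: Ada plays t → Ben plays Stay at [t] → (4, 5)
vs M/Stay/W: Ada plays t → Ben plays Stay at [t] → (4, 5)
vs R/Out/U: Ada plays t → Ben plays Out at [t] → Ada plays C at [t-Out] → Ben plays U at [t-Out-C] → (2, 2)
vs R/Out/W: Ada plays t → Ben plays Out at [t] → Ada plays C at [t-Out] → Ben plays W at [t-Out-C] → (6, 6)
vs R/Stay/U: Ada plays t → Ben plays Stay at [t] → (4, 5)
vs R/Stay/W: Ada plays t → Ben plays Stay at [t] → (4, 5)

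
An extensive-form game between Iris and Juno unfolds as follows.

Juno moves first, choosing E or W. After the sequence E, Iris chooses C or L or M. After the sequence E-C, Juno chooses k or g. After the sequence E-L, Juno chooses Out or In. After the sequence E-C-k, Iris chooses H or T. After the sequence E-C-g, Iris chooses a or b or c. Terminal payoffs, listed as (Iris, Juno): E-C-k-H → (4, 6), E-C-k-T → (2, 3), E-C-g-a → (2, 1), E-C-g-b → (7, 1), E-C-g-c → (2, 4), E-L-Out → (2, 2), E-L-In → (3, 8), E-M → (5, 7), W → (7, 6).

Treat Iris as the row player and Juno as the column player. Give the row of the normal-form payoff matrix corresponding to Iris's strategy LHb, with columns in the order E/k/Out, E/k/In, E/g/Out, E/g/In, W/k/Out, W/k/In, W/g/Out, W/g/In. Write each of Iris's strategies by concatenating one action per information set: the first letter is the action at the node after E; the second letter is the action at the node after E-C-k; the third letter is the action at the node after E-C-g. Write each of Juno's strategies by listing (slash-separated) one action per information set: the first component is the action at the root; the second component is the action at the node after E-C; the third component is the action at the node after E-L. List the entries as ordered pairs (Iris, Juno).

(2,2) (3,8) (2,2) (3,8) (7,6) (7,6) (7,6) (7,6)

vs E/k/Out: Juno plays E → Iris plays L at [E] → Juno plays Out at [E-L] → (2, 2)
vs E/k/In: Juno plays E → Iris plays L at [E] → Juno plays In at [E-L] → (3, 8)
vs E/g/Out: Juno plays E → Iris plays L at [E] → Juno plays Out at [E-L] → (2, 2)
vs E/g/In: Juno plays E → Iris plays L at [E] → Juno plays In at [E-L] → (3, 8)
vs W/k/Out: Juno plays W → (7, 6)
vs W/k/In: Juno plays W → (7, 6)
vs W/g/Out: Juno plays W → (7, 6)
vs W/g/In: Juno plays W → (7, 6)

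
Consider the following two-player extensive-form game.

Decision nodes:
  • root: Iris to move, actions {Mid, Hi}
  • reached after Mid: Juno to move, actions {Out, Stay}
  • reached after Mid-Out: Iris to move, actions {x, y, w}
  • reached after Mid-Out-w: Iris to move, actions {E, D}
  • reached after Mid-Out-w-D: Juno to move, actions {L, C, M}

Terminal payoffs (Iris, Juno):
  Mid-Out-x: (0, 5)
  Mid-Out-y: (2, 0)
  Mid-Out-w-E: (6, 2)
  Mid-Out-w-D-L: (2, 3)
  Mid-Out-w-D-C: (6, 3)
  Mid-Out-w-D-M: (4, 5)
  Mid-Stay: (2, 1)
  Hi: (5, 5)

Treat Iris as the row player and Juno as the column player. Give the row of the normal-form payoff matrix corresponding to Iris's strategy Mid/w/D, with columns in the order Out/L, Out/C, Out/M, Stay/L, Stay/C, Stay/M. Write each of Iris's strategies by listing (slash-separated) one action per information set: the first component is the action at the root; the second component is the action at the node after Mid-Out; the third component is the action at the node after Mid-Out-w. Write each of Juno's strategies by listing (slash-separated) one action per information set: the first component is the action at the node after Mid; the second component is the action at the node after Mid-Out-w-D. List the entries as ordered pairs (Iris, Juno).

vs Out/L: Iris plays Mid → Juno plays Out at [Mid] → Iris plays w at [Mid-Out] → Iris plays D at [Mid-Out-w] → Juno plays L at [Mid-Out-w-D] → (2, 3)
vs Out/C: Iris plays Mid → Juno plays Out at [Mid] → Iris plays w at [Mid-Out] → Iris plays D at [Mid-Out-w] → Juno plays C at [Mid-Out-w-D] → (6, 3)
vs Out/M: Iris plays Mid → Juno plays Out at [Mid] → Iris plays w at [Mid-Out] → Iris plays D at [Mid-Out-w] → Juno plays M at [Mid-Out-w-D] → (4, 5)
vs Stay/L: Iris plays Mid → Juno plays Stay at [Mid] → (2, 1)
vs Stay/C: Iris plays Mid → Juno plays Stay at [Mid] → (2, 1)
vs Stay/M: Iris plays Mid → Juno plays Stay at [Mid] → (2, 1)

(2,3) (6,3) (4,5) (2,1) (2,1) (2,1)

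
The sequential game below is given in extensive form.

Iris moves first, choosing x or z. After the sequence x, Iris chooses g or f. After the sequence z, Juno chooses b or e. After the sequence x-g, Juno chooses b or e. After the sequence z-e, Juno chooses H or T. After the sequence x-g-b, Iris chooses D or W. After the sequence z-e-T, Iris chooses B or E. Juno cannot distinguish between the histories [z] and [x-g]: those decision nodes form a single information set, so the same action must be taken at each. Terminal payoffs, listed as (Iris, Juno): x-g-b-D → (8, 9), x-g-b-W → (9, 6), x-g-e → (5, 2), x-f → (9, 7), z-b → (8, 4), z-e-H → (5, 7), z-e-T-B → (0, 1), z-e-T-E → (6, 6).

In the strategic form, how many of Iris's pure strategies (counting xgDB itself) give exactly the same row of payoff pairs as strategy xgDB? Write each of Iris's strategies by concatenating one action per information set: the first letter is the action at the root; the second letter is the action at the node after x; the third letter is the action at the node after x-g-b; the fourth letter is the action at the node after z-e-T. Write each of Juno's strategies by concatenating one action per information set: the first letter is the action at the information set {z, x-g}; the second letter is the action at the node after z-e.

2

Row for xgDB (columns bH, bT, eH, eT): (8,9) (8,9) (5,2) (5,2).
Under xgDB, Iris's choice at the node after z-e-T can never be reached regardless of what Juno does, so varying those choices leaves every outcome unchanged.
Holding the reachable choices fixed and varying the unreachable one freely already gives 2 equivalent strategies.
No other strategy reproduces this row, so those 2 are the full class: xgDB, xgDE.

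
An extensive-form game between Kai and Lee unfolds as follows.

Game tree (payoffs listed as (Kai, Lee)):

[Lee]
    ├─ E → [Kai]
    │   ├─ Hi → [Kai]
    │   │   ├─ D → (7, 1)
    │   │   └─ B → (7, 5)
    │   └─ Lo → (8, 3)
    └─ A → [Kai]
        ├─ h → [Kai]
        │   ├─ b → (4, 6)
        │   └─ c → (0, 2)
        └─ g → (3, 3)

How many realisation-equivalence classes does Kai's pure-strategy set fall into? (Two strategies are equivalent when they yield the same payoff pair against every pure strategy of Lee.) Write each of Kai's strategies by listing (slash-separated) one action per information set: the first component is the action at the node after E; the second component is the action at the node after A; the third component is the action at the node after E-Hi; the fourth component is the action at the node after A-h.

Kai has 16 pure strategies: Hi/h/D/b, Hi/h/D/c, Hi/h/B/b, Hi/h/B/c, Hi/g/D/b, Hi/g/D/c, Hi/g/B/b, Hi/g/B/c, Lo/h/D/b, Lo/h/D/c, Lo/h/B/b, Lo/h/B/c, Lo/g/D/b, Lo/g/D/c, Lo/g/B/b, Lo/g/B/c. Columns: E, A.
{Hi/h/D/b} → row (7,1) (4,6)
{Hi/h/D/c} → row (7,1) (0,2)
{Hi/h/B/b} → row (7,5) (4,6)
{Hi/h/B/c} → row (7,5) (0,2)
{Hi/g/D/b, Hi/g/D/c} → row (7,1) (3,3)
{Hi/g/B/b, Hi/g/B/c} → row (7,5) (3,3)
{Lo/h/D/b, Lo/h/B/b} → row (8,3) (4,6)
{Lo/h/D/c, Lo/h/B/c} → row (8,3) (0,2)
{Lo/g/D/b, Lo/g/D/c, Lo/g/B/b, Lo/g/B/c} → row (8,3) (3,3)
That's 9 distinct rows out of 16 strategies.

9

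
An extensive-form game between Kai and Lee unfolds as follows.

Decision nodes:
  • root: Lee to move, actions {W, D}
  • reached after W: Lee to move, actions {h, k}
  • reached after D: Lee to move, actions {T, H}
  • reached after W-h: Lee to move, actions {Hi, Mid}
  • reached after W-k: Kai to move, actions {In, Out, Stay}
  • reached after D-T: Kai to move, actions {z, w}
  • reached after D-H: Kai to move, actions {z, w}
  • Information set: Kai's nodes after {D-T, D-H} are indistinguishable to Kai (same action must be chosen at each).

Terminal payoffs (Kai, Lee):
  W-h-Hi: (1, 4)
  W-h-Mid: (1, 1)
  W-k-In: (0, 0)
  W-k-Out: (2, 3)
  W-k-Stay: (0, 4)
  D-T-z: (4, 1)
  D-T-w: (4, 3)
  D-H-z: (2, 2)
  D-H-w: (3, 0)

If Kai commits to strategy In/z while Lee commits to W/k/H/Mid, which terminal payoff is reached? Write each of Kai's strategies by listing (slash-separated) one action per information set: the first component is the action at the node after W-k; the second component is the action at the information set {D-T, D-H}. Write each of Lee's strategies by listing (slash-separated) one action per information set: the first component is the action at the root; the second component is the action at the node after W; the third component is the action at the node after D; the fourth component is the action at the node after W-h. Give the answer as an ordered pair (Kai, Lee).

Trace the play path from the root:
  Lee plays W
  Lee plays k at [W]
  Kai plays In at [W-k]
→ terminal payoff (0, 0).
(Kai's choice at the information set {D-T, D-H} is never reached on this path, so it doesn't affect the outcome.)

(0, 0)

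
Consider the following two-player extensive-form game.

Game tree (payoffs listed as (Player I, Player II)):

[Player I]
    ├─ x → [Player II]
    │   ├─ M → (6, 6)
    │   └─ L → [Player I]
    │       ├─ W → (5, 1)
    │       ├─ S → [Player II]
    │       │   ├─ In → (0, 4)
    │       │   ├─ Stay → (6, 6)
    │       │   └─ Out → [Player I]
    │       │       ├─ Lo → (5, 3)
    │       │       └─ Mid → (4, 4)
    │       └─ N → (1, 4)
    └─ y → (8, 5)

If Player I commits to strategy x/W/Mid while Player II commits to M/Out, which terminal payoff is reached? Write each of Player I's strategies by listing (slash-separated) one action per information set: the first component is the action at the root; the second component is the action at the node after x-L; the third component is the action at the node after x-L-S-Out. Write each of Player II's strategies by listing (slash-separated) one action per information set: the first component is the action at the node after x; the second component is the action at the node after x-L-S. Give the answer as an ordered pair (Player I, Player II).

(6, 6)

Trace the play path from the root:
  Player I plays x
  Player II plays M at [x]
→ terminal payoff (6, 6).
(Player I's choice at the node after x-L is never reached on this path, so it doesn't affect the outcome.)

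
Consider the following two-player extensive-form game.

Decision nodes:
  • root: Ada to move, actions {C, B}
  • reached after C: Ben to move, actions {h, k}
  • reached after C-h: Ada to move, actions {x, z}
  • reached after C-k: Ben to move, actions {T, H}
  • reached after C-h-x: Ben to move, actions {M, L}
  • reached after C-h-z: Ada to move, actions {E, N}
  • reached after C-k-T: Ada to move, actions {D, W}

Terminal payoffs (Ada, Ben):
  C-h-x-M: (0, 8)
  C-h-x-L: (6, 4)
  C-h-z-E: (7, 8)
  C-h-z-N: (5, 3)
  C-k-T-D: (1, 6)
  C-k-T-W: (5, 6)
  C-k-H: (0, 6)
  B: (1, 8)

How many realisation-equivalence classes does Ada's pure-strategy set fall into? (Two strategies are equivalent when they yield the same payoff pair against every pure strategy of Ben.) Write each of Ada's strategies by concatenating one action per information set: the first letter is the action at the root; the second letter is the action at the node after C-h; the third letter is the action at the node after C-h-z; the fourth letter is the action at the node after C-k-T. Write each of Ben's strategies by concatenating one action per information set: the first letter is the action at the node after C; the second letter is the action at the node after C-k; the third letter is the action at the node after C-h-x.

7

Ada has 16 pure strategies: CxED, CxEW, CxND, CxNW, CzED, CzEW, CzND, CzNW, BxED, BxEW, BxND, BxNW, BzED, BzEW, BzND, BzNW. Columns: hTM, hTL, hHM, hHL, kTM, kTL, kHM, kHL.
{CxED, CxND} → row (0,8) (6,4) (0,8) (6,4) (1,6) (1,6) (0,6) (0,6)
{CxEW, CxNW} → row (0,8) (6,4) (0,8) (6,4) (5,6) (5,6) (0,6) (0,6)
{CzED} → row (7,8) (7,8) (7,8) (7,8) (1,6) (1,6) (0,6) (0,6)
{CzEW} → row (7,8) (7,8) (7,8) (7,8) (5,6) (5,6) (0,6) (0,6)
{CzND} → row (5,3) (5,3) (5,3) (5,3) (1,6) (1,6) (0,6) (0,6)
{CzNW} → row (5,3) (5,3) (5,3) (5,3) (5,6) (5,6) (0,6) (0,6)
{BxED, BxEW, BxND, BxNW, BzED, BzEW, BzND, BzNW} → row (1,8) (1,8) (1,8) (1,8) (1,8) (1,8) (1,8) (1,8)
That's 7 distinct rows out of 16 strategies.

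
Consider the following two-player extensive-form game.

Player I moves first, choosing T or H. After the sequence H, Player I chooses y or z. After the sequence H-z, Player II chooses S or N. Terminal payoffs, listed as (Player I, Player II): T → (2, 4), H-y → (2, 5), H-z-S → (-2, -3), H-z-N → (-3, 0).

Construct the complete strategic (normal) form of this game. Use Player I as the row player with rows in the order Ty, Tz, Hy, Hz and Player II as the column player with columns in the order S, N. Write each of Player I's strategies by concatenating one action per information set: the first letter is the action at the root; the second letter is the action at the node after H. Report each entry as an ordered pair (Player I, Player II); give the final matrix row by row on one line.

Ty: (2,4) (2,4) | Tz: (2,4) (2,4) | Hy: (2,5) (2,5) | Hz: (-2,-3) (-3,0)

            S        N
  Ty    (2,4)    (2,4)
  Tz    (2,4)    (2,4)
  Hy    (2,5)    (2,5)
  Hz  (-2,-3)   (-3,0)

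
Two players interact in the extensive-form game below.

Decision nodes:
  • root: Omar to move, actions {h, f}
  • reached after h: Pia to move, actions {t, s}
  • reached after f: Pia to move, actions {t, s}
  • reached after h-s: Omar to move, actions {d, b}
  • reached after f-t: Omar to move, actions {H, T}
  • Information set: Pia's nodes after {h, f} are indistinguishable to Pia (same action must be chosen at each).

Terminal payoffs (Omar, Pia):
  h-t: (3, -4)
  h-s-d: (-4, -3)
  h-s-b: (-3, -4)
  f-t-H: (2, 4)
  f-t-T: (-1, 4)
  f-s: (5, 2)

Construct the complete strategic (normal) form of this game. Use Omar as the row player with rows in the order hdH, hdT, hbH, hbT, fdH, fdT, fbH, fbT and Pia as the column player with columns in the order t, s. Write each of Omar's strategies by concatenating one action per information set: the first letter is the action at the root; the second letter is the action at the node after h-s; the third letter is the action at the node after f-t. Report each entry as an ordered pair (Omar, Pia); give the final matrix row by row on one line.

hdH: (3,-4) (-4,-3) | hdT: (3,-4) (-4,-3) | hbH: (3,-4) (-3,-4) | hbT: (3,-4) (-3,-4) | fdH: (2,4) (5,2) | fdT: (-1,4) (5,2) | fbH: (2,4) (5,2) | fbT: (-1,4) (5,2)

            t        s
 hdH   (3,-4)  (-4,-3)
 hdT   (3,-4)  (-4,-3)
 hbH   (3,-4)  (-3,-4)
 hbT   (3,-4)  (-3,-4)
 fdH    (2,4)    (5,2)
 fdT   (-1,4)    (5,2)
 fbH    (2,4)    (5,2)
 fbT   (-1,4)    (5,2)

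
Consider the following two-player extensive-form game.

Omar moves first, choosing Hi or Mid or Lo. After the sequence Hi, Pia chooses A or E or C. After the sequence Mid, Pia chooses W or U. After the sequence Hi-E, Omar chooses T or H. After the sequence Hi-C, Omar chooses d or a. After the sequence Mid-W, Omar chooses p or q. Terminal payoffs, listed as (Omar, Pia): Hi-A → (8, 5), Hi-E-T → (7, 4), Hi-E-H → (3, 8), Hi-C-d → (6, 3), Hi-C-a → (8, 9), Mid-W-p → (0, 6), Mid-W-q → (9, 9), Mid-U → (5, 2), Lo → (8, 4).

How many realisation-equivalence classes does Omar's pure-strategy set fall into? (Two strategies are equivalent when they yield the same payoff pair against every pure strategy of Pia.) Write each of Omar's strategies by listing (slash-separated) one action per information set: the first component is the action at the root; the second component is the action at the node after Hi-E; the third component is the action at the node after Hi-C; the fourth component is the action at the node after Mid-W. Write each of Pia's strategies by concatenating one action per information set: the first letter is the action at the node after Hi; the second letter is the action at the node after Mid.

Omar has 24 pure strategies: Hi/T/d/p, Hi/T/d/q, Hi/T/a/p, Hi/T/a/q, Hi/H/d/p, Hi/H/d/q, Hi/H/a/p, Hi/H/a/q, Mid/T/d/p, Mid/T/d/q, Mid/T/a/p, Mid/T/a/q, Mid/H/d/p, Mid/H/d/q, Mid/H/a/p, Mid/H/a/q, Lo/T/d/p, Lo/T/d/q, Lo/T/a/p, Lo/T/a/q, Lo/H/d/p, Lo/H/d/q, Lo/H/a/p, Lo/H/a/q. Columns: AW, AU, EW, EU, CW, CU.
{Hi/T/d/p, Hi/T/d/q} → row (8,5) (8,5) (7,4) (7,4) (6,3) (6,3)
{Hi/T/a/p, Hi/T/a/q} → row (8,5) (8,5) (7,4) (7,4) (8,9) (8,9)
{Hi/H/d/p, Hi/H/d/q} → row (8,5) (8,5) (3,8) (3,8) (6,3) (6,3)
{Hi/H/a/p, Hi/H/a/q} → row (8,5) (8,5) (3,8) (3,8) (8,9) (8,9)
{Mid/T/d/p, Mid/T/a/p, Mid/H/d/p, Mid/H/a/p} → row (0,6) (5,2) (0,6) (5,2) (0,6) (5,2)
{Mid/T/d/q, Mid/T/a/q, Mid/H/d/q, Mid/H/a/q} → row (9,9) (5,2) (9,9) (5,2) (9,9) (5,2)
{Lo/T/d/p, Lo/T/d/q, Lo/T/a/p, Lo/T/a/q, Lo/H/d/p, Lo/H/d/q, Lo/H/a/p, Lo/H/a/q} → row (8,4) (8,4) (8,4) (8,4) (8,4) (8,4)
That's 7 distinct rows out of 24 strategies.

7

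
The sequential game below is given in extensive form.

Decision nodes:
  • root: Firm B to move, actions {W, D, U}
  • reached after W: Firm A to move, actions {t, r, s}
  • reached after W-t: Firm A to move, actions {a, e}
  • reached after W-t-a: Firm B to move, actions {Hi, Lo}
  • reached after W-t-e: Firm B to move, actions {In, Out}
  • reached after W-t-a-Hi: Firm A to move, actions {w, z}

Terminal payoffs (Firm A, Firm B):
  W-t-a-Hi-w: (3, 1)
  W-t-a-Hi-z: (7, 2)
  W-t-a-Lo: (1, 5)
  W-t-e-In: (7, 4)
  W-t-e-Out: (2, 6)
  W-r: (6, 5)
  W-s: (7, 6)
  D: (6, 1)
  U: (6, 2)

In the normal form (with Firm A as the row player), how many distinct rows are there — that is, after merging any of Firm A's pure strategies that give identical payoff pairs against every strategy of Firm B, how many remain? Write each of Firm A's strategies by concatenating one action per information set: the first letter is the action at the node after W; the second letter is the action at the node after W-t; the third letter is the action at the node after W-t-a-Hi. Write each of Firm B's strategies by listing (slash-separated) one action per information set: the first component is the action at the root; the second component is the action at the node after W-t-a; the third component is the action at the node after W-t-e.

Firm A has 12 pure strategies: taw, taz, tew, tez, raw, raz, rew, rez, saw, saz, sew, sez. Columns: W/Hi/In, W/Hi/Out, W/Lo/In, W/Lo/Out, D/Hi/In, D/Hi/Out, D/Lo/In, D/Lo/Out, U/Hi/In, U/Hi/Out, U/Lo/In, U/Lo/Out.
{taw} → row (3,1) (3,1) (1,5) (1,5) (6,1) (6,1) (6,1) (6,1) (6,2) (6,2) (6,2) (6,2)
{taz} → row (7,2) (7,2) (1,5) (1,5) (6,1) (6,1) (6,1) (6,1) (6,2) (6,2) (6,2) (6,2)
{tew, tez} → row (7,4) (2,6) (7,4) (2,6) (6,1) (6,1) (6,1) (6,1) (6,2) (6,2) (6,2) (6,2)
{raw, raz, rew, rez} → row (6,5) (6,5) (6,5) (6,5) (6,1) (6,1) (6,1) (6,1) (6,2) (6,2) (6,2) (6,2)
{saw, saz, sew, sez} → row (7,6) (7,6) (7,6) (7,6) (6,1) (6,1) (6,1) (6,1) (6,2) (6,2) (6,2) (6,2)
That's 5 distinct rows out of 12 strategies.

5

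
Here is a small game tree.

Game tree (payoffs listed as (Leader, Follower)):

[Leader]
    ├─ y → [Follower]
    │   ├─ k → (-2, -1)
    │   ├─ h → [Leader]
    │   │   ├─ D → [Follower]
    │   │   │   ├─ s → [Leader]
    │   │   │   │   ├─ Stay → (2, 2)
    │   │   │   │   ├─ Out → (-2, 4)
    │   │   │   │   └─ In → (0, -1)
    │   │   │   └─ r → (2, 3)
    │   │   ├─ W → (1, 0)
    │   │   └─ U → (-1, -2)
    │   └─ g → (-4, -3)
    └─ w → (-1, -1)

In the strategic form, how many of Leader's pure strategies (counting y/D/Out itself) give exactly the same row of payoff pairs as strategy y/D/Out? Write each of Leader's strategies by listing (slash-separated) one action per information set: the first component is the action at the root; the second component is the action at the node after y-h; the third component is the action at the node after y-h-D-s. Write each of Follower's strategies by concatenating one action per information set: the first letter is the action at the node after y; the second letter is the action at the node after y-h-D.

Row for y/D/Out (columns ks, kr, hs, hr, gs, gr): (-2,-1) (-2,-1) (-2,4) (2,3) (-4,-3) (-4,-3).
Every one of Leader's information sets is on the play path for some reply by Follower when Leader follows y/D/Out.
Changing the action at any of them therefore changes at least one column, so only y/D/Out itself gives this row.

1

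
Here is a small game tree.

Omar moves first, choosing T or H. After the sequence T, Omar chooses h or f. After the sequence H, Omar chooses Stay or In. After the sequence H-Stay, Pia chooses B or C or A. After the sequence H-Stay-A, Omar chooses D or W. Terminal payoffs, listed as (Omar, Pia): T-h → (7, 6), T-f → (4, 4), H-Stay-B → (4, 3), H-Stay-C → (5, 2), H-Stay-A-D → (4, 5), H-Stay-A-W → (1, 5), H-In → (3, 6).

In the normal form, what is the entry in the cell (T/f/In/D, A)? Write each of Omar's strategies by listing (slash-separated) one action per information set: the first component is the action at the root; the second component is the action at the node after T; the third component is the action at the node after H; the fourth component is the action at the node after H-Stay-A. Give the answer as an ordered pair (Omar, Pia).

Trace the play path from the root:
  Omar plays T
  Omar plays f at [T]
→ terminal payoff (4, 4).
(Omar's choice at the node after H is never reached on this path, so it doesn't affect the outcome.)

(4, 4)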